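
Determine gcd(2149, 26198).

1

gcd(26198, 2149):
  26198 = 12*2149 + 410
  2149 = 5*410 + 99
  410 = 4*99 + 14
  99 = 7*14 + 1
  14 = 14*1
so gcd(26198, 2149) = 1.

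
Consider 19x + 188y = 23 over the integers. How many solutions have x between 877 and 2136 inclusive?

gcd(188, 19) = 1  (188 = 9·19 + 17, 19 = 1·17 + 2, 17 = 8·2 + 1, 2 = 2·1).
Back-substituting, 19·(-89) + 188·(9) = 1.
Scale by 23: particular solution (-2047, 207); reduce x mod 188: (21, -2).
General solution: x = 21 + 188t, y = -2 - 19t for integer t.
877 ≤ 21 + 188t ≤ 2136 gives t ∈ [5, 11], which is 7 values.

7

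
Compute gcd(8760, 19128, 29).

gcd(19128, 8760):
  19128 = 2·8760 + 1608
  8760 = 5·1608 + 720
  1608 = 2·720 + 168
  720 = 4·168 + 48
  168 = 3·48 + 24
  48 = 2·24
so gcd(19128, 8760) = 24.
gcd(24, 29) = 1.

1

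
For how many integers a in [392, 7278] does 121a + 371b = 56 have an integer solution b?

gcd(371, 121):
  371 = 3×121 + 8
  121 = 15×8 + 1
  8 = 8×1
so gcd(371, 121) = 1.
Back-substitute for Bézout coefficients:
  1 = 121 - 15×8
  ... = 121×(46) + 371×(-15)
Scale by 56: particular solution (2576, -840); reduce a mod 371: (350, -114).
General solution: a = 350 + 371t, b = -114 - 121t for integer t.
392 ≤ 350 + 371t ≤ 7278 gives t ∈ [1, 18], which is 18 values.

18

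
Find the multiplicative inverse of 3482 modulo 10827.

7559

gcd(10827, 3482) = 1  (10827 = 3·3482 + 381, 3482 = 9·381 + 53, 381 = 7·53 + 10, 53 = 5·10 + 3, 10 = 3·3 + 1, 3 = 3·1).
Back-substituting, 3482·(-3268) + 10827·(1051) = 1.
So 3482·-3268 ≡ 1 (mod 10827), and -3268 mod 10827 = 7559.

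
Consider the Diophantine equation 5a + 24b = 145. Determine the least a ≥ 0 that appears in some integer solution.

gcd(24, 5):
  24 = 4*5 + 4
  5 = 1*4 + 1
  4 = 4*1
so gcd(24, 5) = 1.
1 divides 145, so solutions exist.
Back-substitute for Bézout coefficients:
  1 = 5 - 1*4
  ... = 5*(5) + 24*(-1)
Scale by 145/1 = 145: (a₀, b₀) = (725, -145).
General solution: a = 725 + 24t, b = -145 - 5t for integer t.
a ≥ 0: smallest is 725 mod 24 = 5 (at t = -30), with b = 5.

5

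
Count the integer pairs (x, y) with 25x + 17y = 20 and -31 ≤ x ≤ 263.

17

gcd(25, 17):
  25 = 1·17 + 8
  17 = 2·8 + 1
  8 = 8·1
so gcd(25, 17) = 1.
Back-substitute for Bézout coefficients:
  1 = 17 - 2·8
  ... = 25·(-2) + 17·(3)
Scale by 20: particular solution (-40, 60); reduce x mod 17: (11, -15).
General solution: x = 11 + 17t, y = -15 - 25t for integer t.
-31 ≤ 11 + 17t ≤ 263 gives t ∈ [-2, 14], which is 17 values.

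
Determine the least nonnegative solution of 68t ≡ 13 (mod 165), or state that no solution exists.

56

gcd(165, 68):
  165 = 2·68 + 29
  68 = 2·29 + 10
  29 = 2·10 + 9
  10 = 1·9 + 1
  9 = 9·1
so gcd(165, 68) = 1.
1 divides 13, so solutions exist.
Back-substitute for Bézout coefficients:
  1 = 10 - 1·9
  ... = 68·(17) + 165·(-7)
So 68·(17) ≡ 1 (mod 165); multiply by 13: t ≡ 221 (mod 165).
Smallest nonnegative: t = 221 mod 165 = 56.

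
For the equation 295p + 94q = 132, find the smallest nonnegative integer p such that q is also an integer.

gcd(295, 94) = 1.
1 divides 132, so solutions exist.
By Bézout, 295*(29) + 94*(-91) = 1.
Scale by 132/1 = 132: (p₀, q₀) = (3828, -12012).
General solution: p = 3828 + 94t, q = -12012 - 295t for integer t.
p ≥ 0: smallest is 3828 mod 94 = 68 (at t = -40), with q = -212.

68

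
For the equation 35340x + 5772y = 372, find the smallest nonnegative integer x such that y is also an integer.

400

gcd(35340, 5772) = 12  (35340 = 6·5772 + 708, 5772 = 8·708 + 108, 708 = 6·108 + 60, 108 = 1·60 + 48, 60 = 1·48 + 12, 48 = 4·12).
12 divides 372, so solutions exist.
Back-substituting, 35340·(106) + 5772·(-649) = 12.
Scale by 372/12 = 31: (x₀, y₀) = (3286, -20119).
General solution: x = 3286 + 481t, y = -20119 - 2945t for integer t.
x ≥ 0: smallest is 3286 mod 481 = 400 (at t = -6), with y = -2449.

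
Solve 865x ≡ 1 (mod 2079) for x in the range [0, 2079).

1108

gcd(2079, 865) = 1  (2079 = 2·865 + 349, 865 = 2·349 + 167, 349 = 2·167 + 15, 167 = 11·15 + 2, 15 = 7·2 + 1, 2 = 2·1).
Back-substituting, 865·(-971) + 2079·(404) = 1.
So 865·-971 ≡ 1 (mod 2079), and -971 mod 2079 = 1108.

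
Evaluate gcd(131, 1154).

1

gcd(1154, 131) = 1  (1154 = 8*131 + 106, 131 = 1*106 + 25, 106 = 4*25 + 6, 25 = 4*6 + 1, 6 = 6*1).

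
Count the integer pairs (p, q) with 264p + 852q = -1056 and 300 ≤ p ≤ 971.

gcd(852, 264) = 12.
By Bézout, 264·(-29) + 852·(9) = 12.
Particular solution: (67, -22).
General solution: p = 67 + 71t, q = -22 - 22t for integer t.
300 ≤ 67 + 71t ≤ 971 gives t ∈ [4, 12], which is 9 values.

9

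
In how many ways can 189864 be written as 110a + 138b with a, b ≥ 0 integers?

25

gcd(138, 110):
  138 = 1*110 + 28
  110 = 3*28 + 26
  28 = 1*26 + 2
  26 = 13*2
so gcd(138, 110) = 2.
Back-substitute for Bézout coefficients:
  2 = 28 - 1*26
  ... = 110*(-5) + 138*(4)
Scale by 94932: one solution is (-474660, 379728). Reduce a mod 69: (60, 1328).
General: a = 60 + 69t, b = 1328 - 55t.
a ≥ 0 ⇒ t ≥ 0; b ≥ 0 ⇒ t ≤ 24. So t ∈ [0, 24]: 25 solutions.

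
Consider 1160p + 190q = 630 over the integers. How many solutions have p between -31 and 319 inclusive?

18

gcd(1160, 190) = 10.
By Bézout, 1160*(-9) + 190*(55) = 10.
Particular solution: (3, -15).
General solution: p = 3 + 19t, q = -15 - 116t for integer t.
-31 ≤ 3 + 19t ≤ 319 gives t ∈ [-1, 16], which is 18 values.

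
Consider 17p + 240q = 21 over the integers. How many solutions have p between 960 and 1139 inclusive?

0

gcd(240, 17) = 1.
By Bézout, 17×(113) + 240×(-8) = 1.
Particular solution: (213, -15).
General solution: p = 213 + 240t, q = -15 - 17t for integer t.
960 ≤ 213 + 240t ≤ 1139 gives t ∈ [4, 3], which is 0 values.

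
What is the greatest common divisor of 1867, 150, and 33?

gcd(1867, 150):
  1867 = 12·150 + 67
  150 = 2·67 + 16
  67 = 4·16 + 3
  16 = 5·3 + 1
  3 = 3·1
so gcd(1867, 150) = 1.
gcd(1, 33) = 1.

1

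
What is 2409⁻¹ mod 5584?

5081

gcd(5584, 2409) = 1  (5584 = 2·2409 + 766, 2409 = 3·766 + 111, 766 = 6·111 + 100, 111 = 1·100 + 11, 100 = 9·11 + 1, 11 = 11·1).
Back-substituting, 2409·(-503) + 5584·(217) = 1.
So 2409·-503 ≡ 1 (mod 5584), and -503 mod 5584 = 5081.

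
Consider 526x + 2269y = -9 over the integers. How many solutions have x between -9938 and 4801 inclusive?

6

gcd(2269, 526) = 1  (2269 = 4·526 + 165, 526 = 3·165 + 31, 165 = 5·31 + 10, 31 = 3·10 + 1, 10 = 10·1).
Back-substituting, 526·(220) + 2269·(-51) = 1.
Scale by -9: particular solution (-1980, 459); reduce x mod 2269: (289, -67).
General solution: x = 289 + 2269t, y = -67 - 526t for integer t.
-9938 ≤ 289 + 2269t ≤ 4801 gives t ∈ [-4, 1], which is 6 values.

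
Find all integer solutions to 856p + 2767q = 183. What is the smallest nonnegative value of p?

gcd(2767, 856) = 1  (2767 = 3×856 + 199, 856 = 4×199 + 60, 199 = 3×60 + 19, 60 = 3×19 + 3, 19 = 6×3 + 1, 3 = 3×1).
1 divides 183, so solutions exist.
Back-substituting, 856×(-876) + 2767×(271) = 1.
Scale by 183/1 = 183: (p₀, q₀) = (-160308, 49593).
General solution: p = -160308 + 2767t, q = 49593 - 856t for integer t.
p ≥ 0: smallest is -160308 mod 2767 = 178 (at t = 58), with q = -55.

178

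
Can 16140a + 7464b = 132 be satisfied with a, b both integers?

yes

gcd(16140, 7464) = 12.
12 divides 132, so integer solutions exist.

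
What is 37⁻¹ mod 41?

gcd(41, 37) = 1.
By Bézout, 37·(10) + 41·(-9) = 1.
So 37·10 ≡ 1 (mod 41), and 10 mod 41 = 10.

10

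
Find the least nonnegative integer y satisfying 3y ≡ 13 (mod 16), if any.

gcd(16, 3):
  16 = 5·3 + 1
  3 = 3·1
so gcd(16, 3) = 1.
1 divides 13, so solutions exist.
Back-substitute for Bézout coefficients:
  1 = 16 - 5·3
  ... = 3·(-5) + 16·(1)
So 3·(-5) ≡ 1 (mod 16); multiply by 13: y ≡ -65 (mod 16).
Smallest nonnegative: y = -65 mod 16 = 15.

15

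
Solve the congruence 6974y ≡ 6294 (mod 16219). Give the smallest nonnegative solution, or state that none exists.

gcd(16219, 6974):
  16219 = 2*6974 + 2271
  6974 = 3*2271 + 161
  2271 = 14*161 + 17
  161 = 9*17 + 8
  17 = 2*8 + 1
  8 = 8*1
so gcd(16219, 6974) = 1.
1 divides 6294, so solutions exist.
Back-substitute for Bézout coefficients:
  1 = 17 - 2*8
  ... = 6974*(-1914) + 16219*(823)
So 6974*(-1914) ≡ 1 (mod 16219); multiply by 6294: y ≡ -12046716 (mod 16219).
Smallest nonnegative: y = -12046716 mod 16219 = 4001.

4001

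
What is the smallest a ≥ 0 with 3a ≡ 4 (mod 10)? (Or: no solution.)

8

gcd(10, 3) = 1.
1 divides 4, so solutions exist.
By Bézout, 3·(-3) + 10·(1) = 1.
So 3·(-3) ≡ 1 (mod 10); multiply by 4: a ≡ -12 (mod 10).
Smallest nonnegative: a = -12 mod 10 = 8.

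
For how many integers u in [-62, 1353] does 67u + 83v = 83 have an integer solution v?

gcd(83, 67):
  83 = 1×67 + 16
  67 = 4×16 + 3
  16 = 5×3 + 1
  3 = 3×1
so gcd(83, 67) = 1.
Back-substitute for Bézout coefficients:
  1 = 16 - 5×3
  ... = 67×(-26) + 83×(21)
Scale by 83: particular solution (-2158, 1743); reduce u mod 83: (0, 1).
General solution: u = 0 + 83t, v = 1 - 67t for integer t.
-62 ≤ 0 + 83t ≤ 1353 gives t ∈ [0, 16], which is 17 values.

17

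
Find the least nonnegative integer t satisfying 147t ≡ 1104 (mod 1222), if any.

gcd(1222, 147) = 1.
1 divides 1104, so solutions exist.
By Bézout, 147*(-133) + 1222*(16) = 1.
So 147*(-133) ≡ 1 (mod 1222); multiply by 1104: t ≡ -146832 (mod 1222).
Smallest nonnegative: t = -146832 mod 1222 = 1030.

1030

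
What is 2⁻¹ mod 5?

3

gcd(5, 2) = 1  (5 = 2·2 + 1, 2 = 2·1).
Back-substituting, 2·(-2) + 5·(1) = 1.
So 2·-2 ≡ 1 (mod 5), and -2 mod 5 = 3.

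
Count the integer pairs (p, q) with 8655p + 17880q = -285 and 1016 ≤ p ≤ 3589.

gcd(17880, 8655):
  17880 = 2*8655 + 570
  8655 = 15*570 + 105
  570 = 5*105 + 45
  105 = 2*45 + 15
  45 = 3*15
so gcd(17880, 8655) = 15.
Back-substitute for Bézout coefficients:
  15 = 105 - 2*45
  ... = 8655*(345) + 17880*(-167)
Scale by -19: particular solution (-6555, 3173); reduce p mod 1192: (597, -289).
General solution: p = 597 + 1192t, q = -289 - 577t for integer t.
1016 ≤ 597 + 1192t ≤ 3589 gives t ∈ [1, 2], which is 2 values.

2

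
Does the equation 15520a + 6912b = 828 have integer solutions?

no

gcd(15520, 6912) = 32.
32 does not divide 828 (remainder 28), so no integer solutions.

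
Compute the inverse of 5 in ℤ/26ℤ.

21

gcd(26, 5) = 1.
By Bézout, 5·(-5) + 26·(1) = 1.
So 5·-5 ≡ 1 (mod 26), and -5 mod 26 = 21.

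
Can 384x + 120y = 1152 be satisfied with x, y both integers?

yes

gcd(384, 120) = 24  (384 = 3×120 + 24, 120 = 5×24).
24 divides 1152, so integer solutions exist.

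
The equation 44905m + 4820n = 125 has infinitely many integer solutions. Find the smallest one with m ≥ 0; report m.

gcd(44905, 4820) = 5  (44905 = 9×4820 + 1525, 4820 = 3×1525 + 245, 1525 = 6×245 + 55, 245 = 4×55 + 25, 55 = 2×25 + 5, 25 = 5×5).
5 divides 125, so solutions exist.
Back-substituting, 44905×(177) + 4820×(-1649) = 5.
Scale by 125/5 = 25: (m₀, n₀) = (4425, -41225).
General solution: m = 4425 + 964t, n = -41225 - 8981t for integer t.
m ≥ 0: smallest is 4425 mod 964 = 569 (at t = -4), with n = -5301.

569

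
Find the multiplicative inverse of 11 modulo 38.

7

gcd(38, 11) = 1  (38 = 3·11 + 5, 11 = 2·5 + 1, 5 = 5·1).
Back-substituting, 11·(7) + 38·(-2) = 1.
So 11·7 ≡ 1 (mod 38), and 7 mod 38 = 7.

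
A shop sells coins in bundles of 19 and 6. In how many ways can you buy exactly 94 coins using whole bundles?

Need nonnegative integers with 19j + 6k = 94.
gcd(19, 6) = 1, and 19·(1) + 6·(-3) = 1.
So (j₀, k₀) = (94, -282); general j = 94 + 6t, k = -282 - 19t.
j ≥ 0 ⇒ t ≥ -15; k ≥ 0 ⇒ t ≤ -15. That's 1 value of t.

1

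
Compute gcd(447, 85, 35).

gcd(447, 85) = 1  (447 = 5·85 + 22, 85 = 3·22 + 19, 22 = 1·19 + 3, 19 = 6·3 + 1, 3 = 3·1).
gcd(1, 35) = 1.

1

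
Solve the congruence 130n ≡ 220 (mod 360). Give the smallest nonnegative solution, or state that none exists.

10

gcd(360, 130) = 10.
10 divides 220, so solutions exist.
By Bézout, 130*(-11) + 360*(4) = 10.
So 130*(-11) ≡ 10 (mod 360); multiply by 22: n ≡ -242 (mod 36).
Smallest nonnegative: n = -242 mod 36 = 10.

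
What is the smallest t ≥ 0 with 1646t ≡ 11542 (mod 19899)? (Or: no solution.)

gcd(19899, 1646):
  19899 = 12×1646 + 147
  1646 = 11×147 + 29
  147 = 5×29 + 2
  29 = 14×2 + 1
  2 = 2×1
so gcd(19899, 1646) = 1.
1 divides 11542, so solutions exist.
Back-substitute for Bézout coefficients:
  1 = 29 - 14×2
  ... = 1646×(9611) + 19899×(-795)
So 1646×(9611) ≡ 1 (mod 19899); multiply by 11542: t ≡ 110930162 (mod 19899).
Smallest nonnegative: t = 110930162 mod 19899 = 13136.

13136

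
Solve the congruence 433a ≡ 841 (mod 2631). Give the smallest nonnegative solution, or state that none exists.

166

gcd(2631, 433):
  2631 = 6·433 + 33
  433 = 13·33 + 4
  33 = 8·4 + 1
  4 = 4·1
so gcd(2631, 433) = 1.
1 divides 841, so solutions exist.
Back-substitute for Bézout coefficients:
  1 = 33 - 8·4
  ... = 433·(-638) + 2631·(105)
So 433·(-638) ≡ 1 (mod 2631); multiply by 841: a ≡ -536558 (mod 2631).
Smallest nonnegative: a = -536558 mod 2631 = 166.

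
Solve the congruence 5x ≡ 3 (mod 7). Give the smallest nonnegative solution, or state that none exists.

2

gcd(7, 5):
  7 = 1*5 + 2
  5 = 2*2 + 1
  2 = 2*1
so gcd(7, 5) = 1.
1 divides 3, so solutions exist.
Back-substitute for Bézout coefficients:
  1 = 5 - 2*2
  ... = 5*(3) + 7*(-2)
So 5*(3) ≡ 1 (mod 7); multiply by 3: x ≡ 9 (mod 7).
Smallest nonnegative: x = 9 mod 7 = 2.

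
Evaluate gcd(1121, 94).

1

gcd(1121, 94):
  1121 = 11×94 + 87
  94 = 1×87 + 7
  87 = 12×7 + 3
  7 = 2×3 + 1
  3 = 3×1
so gcd(1121, 94) = 1.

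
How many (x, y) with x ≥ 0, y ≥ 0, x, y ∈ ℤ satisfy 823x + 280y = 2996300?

13

gcd(823, 280) = 1  (823 = 2×280 + 263, 280 = 1×263 + 17, 263 = 15×17 + 8, 17 = 2×8 + 1, 8 = 8×1).
Back-substituting, 823×(-33) + 280×(97) = 1.
Scale by 2996300: one solution is (-98877900, 290641100). Reduce x mod 280: (180, 10172).
General: x = 180 + 280t, y = 10172 - 823t.
x ≥ 0 ⇒ t ≥ 0; y ≥ 0 ⇒ t ≤ 12. So t ∈ [0, 12]: 13 solutions.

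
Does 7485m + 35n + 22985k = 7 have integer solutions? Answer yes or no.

no

gcd(7485, 35) = 5  (7485 = 213×35 + 30, 35 = 1×30 + 5, 30 = 6×5).
gcd(5, 22985) = 5.
5 does not divide 7 (remainder 2), so no integer solutions.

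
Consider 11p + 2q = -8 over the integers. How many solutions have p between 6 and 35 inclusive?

15

gcd(11, 2) = 1  (11 = 5×2 + 1, 2 = 2×1).
Back-substituting, 11×(1) + 2×(-5) = 1.
Scale by -8: particular solution (-8, 40); reduce p mod 2: (0, -4).
General solution: p = 0 + 2t, q = -4 - 11t for integer t.
6 ≤ 0 + 2t ≤ 35 gives t ∈ [3, 17], which is 15 values.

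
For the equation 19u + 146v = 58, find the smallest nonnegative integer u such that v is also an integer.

126

gcd(146, 19) = 1  (146 = 7*19 + 13, 19 = 1*13 + 6, 13 = 2*6 + 1, 6 = 6*1).
1 divides 58, so solutions exist.
Back-substituting, 19*(-23) + 146*(3) = 1.
Scale by 58/1 = 58: (u₀, v₀) = (-1334, 174).
General solution: u = -1334 + 146t, v = 174 - 19t for integer t.
u ≥ 0: smallest is -1334 mod 146 = 126 (at t = 10), with v = -16.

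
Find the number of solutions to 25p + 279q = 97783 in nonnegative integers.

gcd(279, 25) = 1.
By Bézout, 25·(67) + 279·(-6) = 1.
One solution: (262, 327).
General: p = 262 + 279t, q = 327 - 25t.
p ≥ 0 ⇒ t ≥ 0; q ≥ 0 ⇒ t ≤ 13. So t ∈ [0, 13]: 14 solutions.

14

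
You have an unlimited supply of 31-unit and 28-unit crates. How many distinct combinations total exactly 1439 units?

2

Need nonnegative integers with 31j + 28k = 1439.
gcd(31, 28) = 1, and 31·(-9) + 28·(10) = 1.
So (j₀, k₀) = (-12951, 14390); general j = -12951 + 28t, k = 14390 - 31t.
j ≥ 0 ⇒ t ≥ 463; k ≥ 0 ⇒ t ≤ 464. That's 2 values of t.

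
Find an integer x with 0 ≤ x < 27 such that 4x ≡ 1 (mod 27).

gcd(27, 4):
  27 = 6·4 + 3
  4 = 1·3 + 1
  3 = 3·1
so gcd(27, 4) = 1.
Back-substitute for Bézout coefficients:
  1 = 4 - 1·3
  ... = 4·(7) + 27·(-1)
So 4·7 ≡ 1 (mod 27), and 7 mod 27 = 7.

7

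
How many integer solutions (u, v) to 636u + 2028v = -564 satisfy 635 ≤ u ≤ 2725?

12

gcd(2028, 636):
  2028 = 3×636 + 120
  636 = 5×120 + 36
  120 = 3×36 + 12
  36 = 3×12
so gcd(2028, 636) = 12.
Back-substitute for Bézout coefficients:
  12 = 120 - 3×36
  ... = 636×(-51) + 2028×(16)
Scale by -47: particular solution (2397, -752); reduce u mod 169: (31, -10).
General solution: u = 31 + 169t, v = -10 - 53t for integer t.
635 ≤ 31 + 169t ≤ 2725 gives t ∈ [4, 15], which is 12 values.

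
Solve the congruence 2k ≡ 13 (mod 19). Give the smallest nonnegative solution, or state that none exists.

gcd(19, 2) = 1.
1 divides 13, so solutions exist.
By Bézout, 2*(-9) + 19*(1) = 1.
So 2*(-9) ≡ 1 (mod 19); multiply by 13: k ≡ -117 (mod 19).
Smallest nonnegative: k = -117 mod 19 = 16.

16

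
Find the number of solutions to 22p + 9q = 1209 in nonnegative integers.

gcd(22, 9):
  22 = 2×9 + 4
  9 = 2×4 + 1
  4 = 4×1
so gcd(22, 9) = 1.
Back-substitute for Bézout coefficients:
  1 = 9 - 2×4
  ... = 22×(-2) + 9×(5)
Scale by 1209: one solution is (-2418, 6045). Reduce p mod 9: (3, 127).
General: p = 3 + 9t, q = 127 - 22t.
p ≥ 0 ⇒ t ≥ 0; q ≥ 0 ⇒ t ≤ 5. So t ∈ [0, 5]: 6 solutions.

6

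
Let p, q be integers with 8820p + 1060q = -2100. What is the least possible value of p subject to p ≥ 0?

gcd(8820, 1060) = 20  (8820 = 8·1060 + 340, 1060 = 3·340 + 40, 340 = 8·40 + 20, 40 = 2·20).
20 divides -2100, so solutions exist.
Back-substituting, 8820·(25) + 1060·(-208) = 20.
Scale by -2100/20 = -105: (p₀, q₀) = (-2625, 21840).
General solution: p = -2625 + 53t, q = 21840 - 441t for integer t.
p ≥ 0: smallest is -2625 mod 53 = 25 (at t = 50), with q = -210.

25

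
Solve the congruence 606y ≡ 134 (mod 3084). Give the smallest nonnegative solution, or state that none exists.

gcd(3084, 606) = 6  (3084 = 5×606 + 54, 606 = 11×54 + 12, 54 = 4×12 + 6, 12 = 2×6).
6 does not divide 134, so the congruence has no solution.

no solution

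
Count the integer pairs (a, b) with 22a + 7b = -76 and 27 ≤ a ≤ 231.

gcd(22, 7) = 1  (22 = 3*7 + 1, 7 = 7*1).
Back-substituting, 22*(1) + 7*(-3) = 1.
Scale by -76: particular solution (-76, 228); reduce a mod 7: (1, -14).
General solution: a = 1 + 7t, b = -14 - 22t for integer t.
27 ≤ 1 + 7t ≤ 231 gives t ∈ [4, 32], which is 29 values.

29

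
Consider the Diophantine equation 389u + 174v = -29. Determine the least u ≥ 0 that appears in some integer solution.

29

gcd(389, 174) = 1.
1 divides -29, so solutions exist.
By Bézout, 389*(17) + 174*(-38) = 1.
Scale by -29/1 = -29: (u₀, v₀) = (-493, 1102).
General solution: u = -493 + 174t, v = 1102 - 389t for integer t.
u ≥ 0: smallest is -493 mod 174 = 29 (at t = 3), with v = -65.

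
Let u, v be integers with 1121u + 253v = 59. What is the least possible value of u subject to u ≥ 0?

gcd(1121, 253):
  1121 = 4×253 + 109
  253 = 2×109 + 35
  109 = 3×35 + 4
  35 = 8×4 + 3
  4 = 1×3 + 1
  3 = 3×1
so gcd(1121, 253) = 1.
1 divides 59, so solutions exist.
Back-substitute for Bézout coefficients:
  1 = 4 - 1×3
  ... = 1121×(65) + 253×(-288)
Scale by 59/1 = 59: (u₀, v₀) = (3835, -16992).
General solution: u = 3835 + 253t, v = -16992 - 1121t for integer t.
u ≥ 0: smallest is 3835 mod 253 = 40 (at t = -15), with v = -177.

40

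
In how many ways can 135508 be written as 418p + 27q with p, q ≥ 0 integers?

12

gcd(418, 27) = 1  (418 = 15*27 + 13, 27 = 2*13 + 1, 13 = 13*1).
Back-substituting, 418*(-2) + 27*(31) = 1.
Scale by 135508: one solution is (-271016, 4200748). Reduce p mod 27: (10, 4864).
General: p = 10 + 27t, q = 4864 - 418t.
p ≥ 0 ⇒ t ≥ 0; q ≥ 0 ⇒ t ≤ 11. So t ∈ [0, 11]: 12 solutions.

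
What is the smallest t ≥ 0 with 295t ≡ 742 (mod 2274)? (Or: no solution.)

1444

gcd(2274, 295):
  2274 = 7×295 + 209
  295 = 1×209 + 86
  209 = 2×86 + 37
  86 = 2×37 + 12
  37 = 3×12 + 1
  12 = 12×1
so gcd(2274, 295) = 1.
1 divides 742, so solutions exist.
Back-substitute for Bézout coefficients:
  1 = 37 - 3×12
  ... = 295×(-185) + 2274×(24)
So 295×(-185) ≡ 1 (mod 2274); multiply by 742: t ≡ -137270 (mod 2274).
Smallest nonnegative: t = -137270 mod 2274 = 1444.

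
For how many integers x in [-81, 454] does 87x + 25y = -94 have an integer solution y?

gcd(87, 25) = 1.
By Bézout, 87·(-2) + 25·(7) = 1.
Particular solution: (13, -49).
General solution: x = 13 + 25t, y = -49 - 87t for integer t.
-81 ≤ 13 + 25t ≤ 454 gives t ∈ [-3, 17], which is 21 values.

21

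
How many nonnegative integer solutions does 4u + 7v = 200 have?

gcd(7, 4):
  7 = 1*4 + 3
  4 = 1*3 + 1
  3 = 3*1
so gcd(7, 4) = 1.
Back-substitute for Bézout coefficients:
  1 = 4 - 1*3
  ... = 4*(2) + 7*(-1)
Scale by 200: one solution is (400, -200). Reduce u mod 7: (1, 28).
General: u = 1 + 7t, v = 28 - 4t.
u ≥ 0 ⇒ t ≥ 0; v ≥ 0 ⇒ t ≤ 7. So t ∈ [0, 7]: 8 solutions.

8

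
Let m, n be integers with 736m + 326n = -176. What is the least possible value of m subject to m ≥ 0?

60

gcd(736, 326):
  736 = 2·326 + 84
  326 = 3·84 + 74
  84 = 1·74 + 10
  74 = 7·10 + 4
  10 = 2·4 + 2
  4 = 2·2
so gcd(736, 326) = 2.
2 divides -176, so solutions exist.
Back-substitute for Bézout coefficients:
  2 = 10 - 2·4
  ... = 736·(66) + 326·(-149)
Scale by -176/2 = -88: (m₀, n₀) = (-5808, 13112).
General solution: m = -5808 + 163t, n = 13112 - 368t for integer t.
m ≥ 0: smallest is -5808 mod 163 = 60 (at t = 36), with n = -136.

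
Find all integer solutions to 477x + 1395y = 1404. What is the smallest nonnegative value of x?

117

gcd(1395, 477) = 9.
9 divides 1404, so solutions exist.
By Bézout, 477×(-38) + 1395×(13) = 9.
Scale by 1404/9 = 156: (x₀, y₀) = (-5928, 2028).
General solution: x = -5928 + 155t, y = 2028 - 53t for integer t.
x ≥ 0: smallest is -5928 mod 155 = 117 (at t = 39), with y = -39.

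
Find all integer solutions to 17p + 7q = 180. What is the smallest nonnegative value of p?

gcd(17, 7):
  17 = 2*7 + 3
  7 = 2*3 + 1
  3 = 3*1
so gcd(17, 7) = 1.
1 divides 180, so solutions exist.
Back-substitute for Bézout coefficients:
  1 = 7 - 2*3
  ... = 17*(-2) + 7*(5)
Scale by 180/1 = 180: (p₀, q₀) = (-360, 900).
General solution: p = -360 + 7t, q = 900 - 17t for integer t.
p ≥ 0: smallest is -360 mod 7 = 4 (at t = 52), with q = 16.

4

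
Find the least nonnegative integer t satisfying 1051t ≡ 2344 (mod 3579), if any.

gcd(3579, 1051) = 1.
1 divides 2344, so solutions exist.
By Bézout, 1051×(-1151) + 3579×(338) = 1.
So 1051×(-1151) ≡ 1 (mod 3579); multiply by 2344: t ≡ -2697944 (mod 3579).
Smallest nonnegative: t = -2697944 mod 3579 = 622.

622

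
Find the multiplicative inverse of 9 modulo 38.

17

gcd(38, 9) = 1.
By Bézout, 9×(17) + 38×(-4) = 1.
So 9×17 ≡ 1 (mod 38), and 17 mod 38 = 17.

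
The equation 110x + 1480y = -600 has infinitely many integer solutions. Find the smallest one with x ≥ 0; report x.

gcd(1480, 110) = 10.
10 divides -600, so solutions exist.
By Bézout, 110×(27) + 1480×(-2) = 10.
Scale by -600/10 = -60: (x₀, y₀) = (-1620, 120).
General solution: x = -1620 + 148t, y = 120 - 11t for integer t.
x ≥ 0: smallest is -1620 mod 148 = 8 (at t = 11), with y = -1.

8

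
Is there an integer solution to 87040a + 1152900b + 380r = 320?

yes

gcd(1152900, 87040) = 20  (1152900 = 13·87040 + 21380, 87040 = 4·21380 + 1520, 21380 = 14·1520 + 100, 1520 = 15·100 + 20, 100 = 5·20).
gcd(20, 380) = 20.
20 divides 320, so integer solutions exist.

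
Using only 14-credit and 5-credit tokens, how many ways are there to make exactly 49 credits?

Need nonnegative integers with 14j + 5k = 49.
gcd(14, 5) = 1, and 14·(-1) + 5·(3) = 1.
So (j₀, k₀) = (-49, 147); general j = -49 + 5t, k = 147 - 14t.
j ≥ 0 ⇒ t ≥ 10; k ≥ 0 ⇒ t ≤ 10. That's 1 value of t.

1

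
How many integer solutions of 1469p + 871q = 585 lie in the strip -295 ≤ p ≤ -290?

gcd(1469, 871) = 13  (1469 = 1*871 + 598, 871 = 1*598 + 273, 598 = 2*273 + 52, 273 = 5*52 + 13, 52 = 4*13).
Back-substituting, 1469*(-16) + 871*(27) = 13.
Scale by 45: particular solution (-720, 1215); reduce p mod 67: (17, -28).
General solution: p = 17 + 67t, q = -28 - 113t for integer t.
-295 ≤ 17 + 67t ≤ -290 gives t ∈ [-4, -5], which is 0 values.

0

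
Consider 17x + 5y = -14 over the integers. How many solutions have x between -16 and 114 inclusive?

26

gcd(17, 5):
  17 = 3*5 + 2
  5 = 2*2 + 1
  2 = 2*1
so gcd(17, 5) = 1.
Back-substitute for Bézout coefficients:
  1 = 5 - 2*2
  ... = 17*(-2) + 5*(7)
Scale by -14: particular solution (28, -98); reduce x mod 5: (3, -13).
General solution: x = 3 + 5t, y = -13 - 17t for integer t.
-16 ≤ 3 + 5t ≤ 114 gives t ∈ [-3, 22], which is 26 values.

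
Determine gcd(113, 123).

gcd(123, 113):
  123 = 1×113 + 10
  113 = 11×10 + 3
  10 = 3×3 + 1
  3 = 3×1
so gcd(123, 113) = 1.

1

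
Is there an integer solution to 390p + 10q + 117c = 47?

yes

gcd(390, 10) = 10  (390 = 39·10).
gcd(10, 117) = 1.
1 divides 47, so integer solutions exist.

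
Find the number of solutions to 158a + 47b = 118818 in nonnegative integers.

16

gcd(158, 47) = 1.
By Bézout, 158×(-11) + 47×(37) = 1.
One solution: (25, 2444).
General: a = 25 + 47t, b = 2444 - 158t.
a ≥ 0 ⇒ t ≥ 0; b ≥ 0 ⇒ t ≤ 15. So t ∈ [0, 15]: 16 solutions.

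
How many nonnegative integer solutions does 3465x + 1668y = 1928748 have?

gcd(3465, 1668) = 3.
By Bézout, 3465×(-181) + 1668×(376) = 3.
One solution: (224, 691).
General: x = 224 + 556t, y = 691 - 1155t.
x ≥ 0 ⇒ t ≥ 0; y ≥ 0 ⇒ t ≤ 0. So t ∈ [0, 0]: 1 solution.

1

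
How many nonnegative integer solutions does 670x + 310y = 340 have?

0

gcd(670, 310) = 10.
By Bézout, 670·(-6) + 310·(13) = 10.
One solution: (13, -27).
General: x = 13 + 31t, y = -27 - 67t.
x ≥ 0 ⇒ t ≥ 0; y ≥ 0 ⇒ t ≤ -1. So t ∈ [0, -1]: 0 solutions.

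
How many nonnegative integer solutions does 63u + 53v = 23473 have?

7

gcd(63, 53) = 1  (63 = 1*53 + 10, 53 = 5*10 + 3, 10 = 3*3 + 1, 3 = 3*1).
Back-substituting, 63*(16) + 53*(-19) = 1.
Scale by 23473: one solution is (375568, -445987). Reduce u mod 53: (10, 431).
General: u = 10 + 53t, v = 431 - 63t.
u ≥ 0 ⇒ t ≥ 0; v ≥ 0 ⇒ t ≤ 6. So t ∈ [0, 6]: 7 solutions.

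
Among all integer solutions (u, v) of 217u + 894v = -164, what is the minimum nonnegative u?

gcd(894, 217):
  894 = 4*217 + 26
  217 = 8*26 + 9
  26 = 2*9 + 8
  9 = 1*8 + 1
  8 = 8*1
so gcd(894, 217) = 1.
1 divides -164, so solutions exist.
Back-substitute for Bézout coefficients:
  1 = 9 - 1*8
  ... = 217*(103) + 894*(-25)
Scale by -164/1 = -164: (u₀, v₀) = (-16892, 4100).
General solution: u = -16892 + 894t, v = 4100 - 217t for integer t.
u ≥ 0: smallest is -16892 mod 894 = 94 (at t = 19), with v = -23.

94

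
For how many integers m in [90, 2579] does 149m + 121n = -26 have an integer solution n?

gcd(149, 121) = 1  (149 = 1·121 + 28, 121 = 4·28 + 9, 28 = 3·9 + 1, 9 = 9·1).
Back-substituting, 149·(13) + 121·(-16) = 1.
Scale by -26: particular solution (-338, 416); reduce m mod 121: (25, -31).
General solution: m = 25 + 121t, n = -31 - 149t for integer t.
90 ≤ 25 + 121t ≤ 2579 gives t ∈ [1, 21], which is 21 values.

21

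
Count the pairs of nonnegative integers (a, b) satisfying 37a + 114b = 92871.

gcd(114, 37) = 1.
By Bézout, 37×(37) + 114×(-12) = 1.
One solution: (39, 802).
General: a = 39 + 114t, b = 802 - 37t.
a ≥ 0 ⇒ t ≥ 0; b ≥ 0 ⇒ t ≤ 21. So t ∈ [0, 21]: 22 solutions.

22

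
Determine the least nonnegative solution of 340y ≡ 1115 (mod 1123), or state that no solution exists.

251

gcd(1123, 340) = 1  (1123 = 3*340 + 103, 340 = 3*103 + 31, 103 = 3*31 + 10, 31 = 3*10 + 1, 10 = 10*1).
1 divides 1115, so solutions exist.
Back-substituting, 340*(109) + 1123*(-33) = 1.
So 340*(109) ≡ 1 (mod 1123); multiply by 1115: y ≡ 121535 (mod 1123).
Smallest nonnegative: y = 121535 mod 1123 = 251.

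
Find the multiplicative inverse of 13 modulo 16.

5

gcd(16, 13):
  16 = 1·13 + 3
  13 = 4·3 + 1
  3 = 3·1
so gcd(16, 13) = 1.
Back-substitute for Bézout coefficients:
  1 = 13 - 4·3
  ... = 13·(5) + 16·(-4)
So 13·5 ≡ 1 (mod 16), and 5 mod 16 = 5.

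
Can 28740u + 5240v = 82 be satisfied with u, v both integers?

gcd(28740, 5240) = 20.
20 does not divide 82 (remainder 2), so no integer solutions.

no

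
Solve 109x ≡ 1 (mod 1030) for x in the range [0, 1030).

gcd(1030, 109) = 1.
By Bézout, 109·(189) + 1030·(-20) = 1.
So 109·189 ≡ 1 (mod 1030), and 189 mod 1030 = 189.

189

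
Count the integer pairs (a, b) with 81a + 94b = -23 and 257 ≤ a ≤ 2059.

gcd(94, 81) = 1.
By Bézout, 81·(-29) + 94·(25) = 1.
Particular solution: (9, -8).
General solution: a = 9 + 94t, b = -8 - 81t for integer t.
257 ≤ 9 + 94t ≤ 2059 gives t ∈ [3, 21], which is 19 values.

19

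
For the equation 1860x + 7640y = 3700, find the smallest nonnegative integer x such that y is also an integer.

gcd(7640, 1860):
  7640 = 4·1860 + 200
  1860 = 9·200 + 60
  200 = 3·60 + 20
  60 = 3·20
so gcd(7640, 1860) = 20.
20 divides 3700, so solutions exist.
Back-substitute for Bézout coefficients:
  20 = 200 - 3·60
  ... = 1860·(-115) + 7640·(28)
Scale by 3700/20 = 185: (x₀, y₀) = (-21275, 5180).
General solution: x = -21275 + 382t, y = 5180 - 93t for integer t.
x ≥ 0: smallest is -21275 mod 382 = 117 (at t = 56), with y = -28.

117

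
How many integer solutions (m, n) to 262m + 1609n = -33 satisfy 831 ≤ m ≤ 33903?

21

gcd(1609, 262) = 1  (1609 = 6×262 + 37, 262 = 7×37 + 3, 37 = 12×3 + 1, 3 = 3×1).
Back-substituting, 262×(-522) + 1609×(85) = 1.
Scale by -33: particular solution (17226, -2805); reduce m mod 1609: (1136, -185).
General solution: m = 1136 + 1609t, n = -185 - 262t for integer t.
831 ≤ 1136 + 1609t ≤ 33903 gives t ∈ [0, 20], which is 21 values.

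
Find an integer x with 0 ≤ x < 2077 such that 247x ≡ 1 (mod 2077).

gcd(2077, 247):
  2077 = 8*247 + 101
  247 = 2*101 + 45
  101 = 2*45 + 11
  45 = 4*11 + 1
  11 = 11*1
so gcd(2077, 247) = 1.
Back-substitute for Bézout coefficients:
  1 = 45 - 4*11
  ... = 247*(185) + 2077*(-22)
So 247*185 ≡ 1 (mod 2077), and 185 mod 2077 = 185.

185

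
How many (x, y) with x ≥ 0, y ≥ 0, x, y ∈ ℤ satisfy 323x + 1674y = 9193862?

17

gcd(1674, 323) = 1.
By Bézout, 323×(539) + 1674×(-104) = 1.
One solution: (1312, 5239).
General: x = 1312 + 1674t, y = 5239 - 323t.
x ≥ 0 ⇒ t ≥ 0; y ≥ 0 ⇒ t ≤ 16. So t ∈ [0, 16]: 17 solutions.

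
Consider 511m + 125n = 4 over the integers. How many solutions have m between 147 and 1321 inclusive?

gcd(511, 125) = 1  (511 = 4·125 + 11, 125 = 11·11 + 4, 11 = 2·4 + 3, 4 = 1·3 + 1, 3 = 3·1).
Back-substituting, 511·(-34) + 125·(139) = 1.
Scale by 4: particular solution (-136, 556); reduce m mod 125: (114, -466).
General solution: m = 114 + 125t, n = -466 - 511t for integer t.
147 ≤ 114 + 125t ≤ 1321 gives t ∈ [1, 9], which is 9 values.

9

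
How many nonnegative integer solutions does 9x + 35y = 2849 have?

9

gcd(35, 9):
  35 = 3·9 + 8
  9 = 1·8 + 1
  8 = 8·1
so gcd(35, 9) = 1.
Back-substitute for Bézout coefficients:
  1 = 9 - 1·8
  ... = 9·(4) + 35·(-1)
Scale by 2849: one solution is (11396, -2849). Reduce x mod 35: (21, 76).
General: x = 21 + 35t, y = 76 - 9t.
x ≥ 0 ⇒ t ≥ 0; y ≥ 0 ⇒ t ≤ 8. So t ∈ [0, 8]: 9 solutions.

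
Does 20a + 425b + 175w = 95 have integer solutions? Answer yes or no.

yes

gcd(425, 20) = 5  (425 = 21×20 + 5, 20 = 4×5).
gcd(5, 175) = 5.
5 divides 95, so integer solutions exist.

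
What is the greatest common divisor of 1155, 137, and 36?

1

gcd(1155, 137) = 1  (1155 = 8·137 + 59, 137 = 2·59 + 19, 59 = 3·19 + 2, 19 = 9·2 + 1, 2 = 2·1).
gcd(1, 36) = 1.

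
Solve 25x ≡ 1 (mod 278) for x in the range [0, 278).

gcd(278, 25):
  278 = 11·25 + 3
  25 = 8·3 + 1
  3 = 3·1
so gcd(278, 25) = 1.
Back-substitute for Bézout coefficients:
  1 = 25 - 8·3
  ... = 25·(89) + 278·(-8)
So 25·89 ≡ 1 (mod 278), and 89 mod 278 = 89.

89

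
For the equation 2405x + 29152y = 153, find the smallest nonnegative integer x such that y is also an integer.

gcd(29152, 2405):
  29152 = 12*2405 + 292
  2405 = 8*292 + 69
  292 = 4*69 + 16
  69 = 4*16 + 5
  16 = 3*5 + 1
  5 = 5*1
so gcd(29152, 2405) = 1.
1 divides 153, so solutions exist.
Back-substitute for Bézout coefficients:
  1 = 16 - 3*5
  ... = 2405*(-5491) + 29152*(453)
Scale by 153/1 = 153: (x₀, y₀) = (-840123, 69309).
General solution: x = -840123 + 29152t, y = 69309 - 2405t for integer t.
x ≥ 0: smallest is -840123 mod 29152 = 5285 (at t = 29), with y = -436.

5285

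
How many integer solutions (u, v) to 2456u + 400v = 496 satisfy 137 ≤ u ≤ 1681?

31

gcd(2456, 400) = 8  (2456 = 6*400 + 56, 400 = 7*56 + 8, 56 = 7*8).
Back-substituting, 2456*(-7) + 400*(43) = 8.
Scale by 62: particular solution (-434, 2666); reduce u mod 50: (16, -97).
General solution: u = 16 + 50t, v = -97 - 307t for integer t.
137 ≤ 16 + 50t ≤ 1681 gives t ∈ [3, 33], which is 31 values.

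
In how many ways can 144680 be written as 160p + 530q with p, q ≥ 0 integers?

gcd(530, 160) = 10  (530 = 3*160 + 50, 160 = 3*50 + 10, 50 = 5*10).
Back-substituting, 160*(10) + 530*(-3) = 10.
Scale by 14468: one solution is (144680, -43404). Reduce p mod 53: (43, 260).
General: p = 43 + 53t, q = 260 - 16t.
p ≥ 0 ⇒ t ≥ 0; q ≥ 0 ⇒ t ≤ 16. So t ∈ [0, 16]: 17 solutions.

17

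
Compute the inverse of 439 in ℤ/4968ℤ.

gcd(4968, 439) = 1  (4968 = 11·439 + 139, 439 = 3·139 + 22, 139 = 6·22 + 7, 22 = 3·7 + 1, 7 = 7·1).
Back-substituting, 439·(679) + 4968·(-60) = 1.
So 439·679 ≡ 1 (mod 4968), and 679 mod 4968 = 679.

679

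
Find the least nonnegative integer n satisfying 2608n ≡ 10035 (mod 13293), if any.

4005

gcd(13293, 2608) = 1  (13293 = 5·2608 + 253, 2608 = 10·253 + 78, 253 = 3·78 + 19, 78 = 4·19 + 2, 19 = 9·2 + 1, 2 = 2·1).
1 divides 10035, so solutions exist.
Back-substituting, 2608·(-6305) + 13293·(1237) = 1.
So 2608·(-6305) ≡ 1 (mod 13293); multiply by 10035: n ≡ -63270675 (mod 13293).
Smallest nonnegative: n = -63270675 mod 13293 = 4005.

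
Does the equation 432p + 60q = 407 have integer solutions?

gcd(432, 60) = 12.
12 does not divide 407 (remainder 11), so no integer solutions.

no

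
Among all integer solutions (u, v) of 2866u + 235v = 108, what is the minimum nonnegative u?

gcd(2866, 235):
  2866 = 12*235 + 46
  235 = 5*46 + 5
  46 = 9*5 + 1
  5 = 5*1
so gcd(2866, 235) = 1.
1 divides 108, so solutions exist.
Back-substitute for Bézout coefficients:
  1 = 46 - 9*5
  ... = 2866*(46) + 235*(-561)
Scale by 108/1 = 108: (u₀, v₀) = (4968, -60588).
General solution: u = 4968 + 235t, v = -60588 - 2866t for integer t.
u ≥ 0: smallest is 4968 mod 235 = 33 (at t = -21), with v = -402.

33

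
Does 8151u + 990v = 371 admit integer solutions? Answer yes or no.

no

gcd(8151, 990) = 33.
33 does not divide 371 (remainder 8), so no integer solutions.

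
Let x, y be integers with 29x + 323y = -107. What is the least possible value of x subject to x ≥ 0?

gcd(323, 29) = 1  (323 = 11×29 + 4, 29 = 7×4 + 1, 4 = 4×1).
1 divides -107, so solutions exist.
Back-substituting, 29×(78) + 323×(-7) = 1.
Scale by -107/1 = -107: (x₀, y₀) = (-8346, 749).
General solution: x = -8346 + 323t, y = 749 - 29t for integer t.
x ≥ 0: smallest is -8346 mod 323 = 52 (at t = 26), with y = -5.

52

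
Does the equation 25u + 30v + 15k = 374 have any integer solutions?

gcd(30, 25) = 5  (30 = 1×25 + 5, 25 = 5×5).
gcd(5, 15) = 5.
5 does not divide 374 (remainder 4), so no integer solutions.

no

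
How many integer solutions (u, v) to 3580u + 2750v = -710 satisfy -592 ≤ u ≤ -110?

1

gcd(3580, 2750) = 10  (3580 = 1*2750 + 830, 2750 = 3*830 + 260, 830 = 3*260 + 50, 260 = 5*50 + 10, 50 = 5*10).
Back-substituting, 3580*(-53) + 2750*(69) = 10.
Scale by -71: particular solution (3763, -4899); reduce u mod 275: (188, -245).
General solution: u = 188 + 275t, v = -245 - 358t for integer t.
-592 ≤ 188 + 275t ≤ -110 gives t ∈ [-2, -2], which is 1 value.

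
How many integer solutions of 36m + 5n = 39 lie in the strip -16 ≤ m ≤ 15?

gcd(36, 5):
  36 = 7·5 + 1
  5 = 5·1
so gcd(36, 5) = 1.
Back-substitute for Bézout coefficients:
  1 = 36 - 7·5
  ... = 36·(1) + 5·(-7)
Scale by 39: particular solution (39, -273); reduce m mod 5: (4, -21).
General solution: m = 4 + 5t, n = -21 - 36t for integer t.
-16 ≤ 4 + 5t ≤ 15 gives t ∈ [-4, 2], which is 7 values.

7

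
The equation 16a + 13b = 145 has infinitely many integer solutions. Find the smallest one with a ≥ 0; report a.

gcd(16, 13) = 1  (16 = 1·13 + 3, 13 = 4·3 + 1, 3 = 3·1).
1 divides 145, so solutions exist.
Back-substituting, 16·(-4) + 13·(5) = 1.
Scale by 145/1 = 145: (a₀, b₀) = (-580, 725).
General solution: a = -580 + 13t, b = 725 - 16t for integer t.
a ≥ 0: smallest is -580 mod 13 = 5 (at t = 45), with b = 5.

5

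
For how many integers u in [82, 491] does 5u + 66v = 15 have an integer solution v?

6

gcd(66, 5) = 1.
By Bézout, 5×(-13) + 66×(1) = 1.
Particular solution: (3, 0).
General solution: u = 3 + 66t, v = 0 - 5t for integer t.
82 ≤ 3 + 66t ≤ 491 gives t ∈ [2, 7], which is 6 values.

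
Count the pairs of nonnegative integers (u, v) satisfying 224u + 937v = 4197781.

gcd(937, 224):
  937 = 4*224 + 41
  224 = 5*41 + 19
  41 = 2*19 + 3
  19 = 6*3 + 1
  3 = 3*1
so gcd(937, 224) = 1.
Back-substitute for Bézout coefficients:
  1 = 19 - 6*3
  ... = 224*(297) + 937*(-71)
Scale by 4197781: one solution is (1246740957, -298042451). Reduce u mod 937: (615, 4333).
General: u = 615 + 937t, v = 4333 - 224t.
u ≥ 0 ⇒ t ≥ 0; v ≥ 0 ⇒ t ≤ 19. So t ∈ [0, 19]: 20 solutions.

20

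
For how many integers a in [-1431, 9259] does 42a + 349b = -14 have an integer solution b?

gcd(349, 42) = 1.
By Bézout, 42*(-108) + 349*(13) = 1.
Particular solution: (116, -14).
General solution: a = 116 + 349t, b = -14 - 42t for integer t.
-1431 ≤ 116 + 349t ≤ 9259 gives t ∈ [-4, 26], which is 31 values.

31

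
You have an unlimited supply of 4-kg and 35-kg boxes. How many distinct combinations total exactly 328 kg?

3

Need nonnegative integers with 4j + 35k = 328.
gcd(4, 35) = 1, and 4·(9) + 35·(-1) = 1.
So (j₀, k₀) = (2952, -328); general j = 2952 + 35t, k = -328 - 4t.
j ≥ 0 ⇒ t ≥ -84; k ≥ 0 ⇒ t ≤ -82. That's 3 values of t.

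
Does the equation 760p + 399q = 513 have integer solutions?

yes

gcd(760, 399) = 19  (760 = 1*399 + 361, 399 = 1*361 + 38, 361 = 9*38 + 19, 38 = 2*19).
19 divides 513, so integer solutions exist.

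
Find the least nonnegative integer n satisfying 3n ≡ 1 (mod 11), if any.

gcd(11, 3) = 1  (11 = 3*3 + 2, 3 = 1*2 + 1, 2 = 2*1).
1 divides 1, so solutions exist.
Back-substituting, 3*(4) + 11*(-1) = 1.
So 3*(4) ≡ 1 (mod 11); multiply by 1: n ≡ 4 (mod 11).
Smallest nonnegative: n = 4 mod 11 = 4.

4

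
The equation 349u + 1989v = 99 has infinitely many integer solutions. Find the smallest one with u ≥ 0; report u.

gcd(1989, 349) = 1  (1989 = 5×349 + 244, 349 = 1×244 + 105, 244 = 2×105 + 34, 105 = 3×34 + 3, 34 = 11×3 + 1, 3 = 3×1).
1 divides 99, so solutions exist.
Back-substituting, 349×(-644) + 1989×(113) = 1.
Scale by 99/1 = 99: (u₀, v₀) = (-63756, 11187).
General solution: u = -63756 + 1989t, v = 11187 - 349t for integer t.
u ≥ 0: smallest is -63756 mod 1989 = 1881 (at t = 33), with v = -330.

1881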